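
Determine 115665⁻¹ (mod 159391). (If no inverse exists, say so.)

142109

Extended Euclidean algorithm:
159391 = 1×115665 + 43726
115665 = 2×43726 + 28213
43726 = 1×28213 + 15513
28213 = 1×15513 + 12700
15513 = 1×12700 + 2813
12700 = 4×2813 + 1448
2813 = 1×1448 + 1365
1448 = 1×1365 + 83
1365 = 16×83 + 37
83 = 2×37 + 9
37 = 4×9 + 1
9 = 9×1 + 0
gcd = 1, so the inverse exists. Back-substitute:
1 = 37 − 4·9
1 = −4·83 + 9·37
1 = 9·1365 − 148·83
1 = −148·1448 + 157·1365
1 = 157·2813 − 305·1448
1 = −305·12700 + 1377·2813
1 = 1377·15513 − 1682·12700
1 = −1682·28213 + 3059·15513
1 = 3059·43726 − 4741·28213
1 = −4741·115665 + 12541·43726
1 = 12541·159391 − 17282·115665
Thus 115665·(-17282) ≡ 1 (mod 159391); reducing, -17282 mod 159391 = 142109.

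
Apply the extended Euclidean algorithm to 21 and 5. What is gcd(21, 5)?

1

Euclidean algorithm:
21 = 4*5 + 1
5 = 5*1 + 0
gcd(21, 5) = 1.
Back-substituting:
1 = 21 − 4·5
So 1 = (1)·21 + (-4)·5.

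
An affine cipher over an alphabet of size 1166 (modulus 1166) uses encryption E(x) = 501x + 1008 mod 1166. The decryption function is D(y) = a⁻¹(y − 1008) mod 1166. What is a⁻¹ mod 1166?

Extended Euclidean algorithm:
1166 = 2·501 + 164
501 = 3·164 + 9
164 = 18·9 + 2
9 = 4·2 + 1
2 = 2·1 + 0
gcd = 1, so the inverse exists. Back-substitute:
1 = 9 − 4·2
1 = −4·164 + 73·9
1 = 73·501 − 223·164
1 = −223·1166 + 519·501
So 501·519 ≡ 1 (mod 1166).

519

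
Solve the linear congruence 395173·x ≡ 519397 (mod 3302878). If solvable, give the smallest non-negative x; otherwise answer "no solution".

First find gcd(395173, 3302878):
3302878 = 8*395173 + 141494
395173 = 2*141494 + 112185
141494 = 1*112185 + 29309
112185 = 3*29309 + 24258
29309 = 1*24258 + 5051
24258 = 4*5051 + 4054
5051 = 1*4054 + 997
4054 = 4*997 + 66
997 = 15*66 + 7
66 = 9*7 + 3
7 = 2*3 + 1
3 = 3*1 + 0
gcd = 1, so a unique solution mod 3302878 exists.
Back-substitute for the Bézout coefficients:
1 = 7 − 2·3
1 = −2·66 + 19·7
1 = 19·997 − 287·66
1 = −287·4054 + 1167·997
1 = 1167·5051 − 1454·4054
1 = −1454·24258 + 6983·5051
1 = 6983·29309 − 8437·24258
1 = −8437·112185 + 32294·29309
1 = 32294·141494 − 40731·112185
1 = −40731·395173 + 113756·141494
1 = 113756·3302878 − 950779·395173
So 395173·(-950779) ≡ 1 (mod 3302878), giving 395173⁻¹ ≡ 2352099.
x ≡ 395173⁻¹·519397 ≡ 2352099·519397 ≡ 1346785 (mod 3302878).

1346785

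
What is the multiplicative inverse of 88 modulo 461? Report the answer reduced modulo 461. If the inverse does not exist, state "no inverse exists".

351

Apply the Euclidean algorithm to 461 and 88:
461 = 5×88 + 21
88 = 4×21 + 4
21 = 5×4 + 1
4 = 4×1 + 0
gcd = 1, so the inverse exists. Back-substitute:
1 = 21 − 5·4
1 = −5·88 + 21·21
1 = 21·461 − 110·88
Hence 88⁻¹ ≡ -110 ≡ 351 (mod 461).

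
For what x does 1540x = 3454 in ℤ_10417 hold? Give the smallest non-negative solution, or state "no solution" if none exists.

124

First find gcd(1540, 10417):
10417 = 6*1540 + 1177
1540 = 1*1177 + 363
1177 = 3*363 + 88
363 = 4*88 + 11
88 = 8*11 + 0
gcd = 11 and 11 | 3454, so solutions exist. Divide through by 11: 140x ≡ 314 (mod 947).
Now find 140⁻¹ mod 947:
947 = 6×140 + 107
140 = 1×107 + 33
107 = 3×33 + 8
33 = 4×8 + 1
8 = 8×1 + 0
Back-substitute:
1 = 33 − 4·8
1 = −4·107 + 13·33
1 = 13·140 − 17·107
1 = −17·947 + 115·140
So 140⁻¹ ≡ 115 (mod 947).
Then x ≡ 115·314 ≡ 124 (mod 947); the smallest non-negative solution is x = 124.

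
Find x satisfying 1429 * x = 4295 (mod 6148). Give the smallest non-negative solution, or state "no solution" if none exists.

1483

First find gcd(1429, 6148):
6148 = 4·1429 + 432
1429 = 3·432 + 133
432 = 3·133 + 33
133 = 4·33 + 1
33 = 33·1 + 0
gcd = 1, so a unique solution mod 6148 exists.
Back-substitute for the Bézout coefficients:
1 = 133 − 4·33
1 = −4·432 + 13·133
1 = 13·1429 − 43·432
1 = −43·6148 + 185·1429
So 1429·(185) ≡ 1 (mod 6148), giving 1429⁻¹ ≡ 185.
x ≡ 1429⁻¹·4295 ≡ 185·4295 ≡ 1483 (mod 6148).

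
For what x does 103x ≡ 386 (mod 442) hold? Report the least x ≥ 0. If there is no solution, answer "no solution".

420

First find gcd(103, 442):
442 = 4·103 + 30
103 = 3·30 + 13
30 = 2·13 + 4
13 = 3·4 + 1
4 = 4·1 + 0
gcd = 1, so a unique solution mod 442 exists.
Back-substitute for the Bézout coefficients:
1 = 13 − 3·4
1 = −3·30 + 7·13
1 = 7·103 − 24·30
1 = −24·442 + 103·103
So 103·(103) ≡ 1 (mod 442), giving 103⁻¹ ≡ 103.
x ≡ 103⁻¹·386 ≡ 103·386 ≡ 420 (mod 442).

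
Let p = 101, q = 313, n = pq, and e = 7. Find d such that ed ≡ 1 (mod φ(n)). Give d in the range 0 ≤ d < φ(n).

26743

φ(n) = (p−1)(q−1) = 100·312 = 31200.
Need d with 7·d ≡ 1 (mod 31200). Apply the extended Euclidean algorithm:
31200 = 4457×7 + 1
7 = 7×1 + 0
Back-substitute:
1 = 31200 − 4457·7
So 7·(-4457) ≡ 1 (mod 31200), hence d ≡ -4457 ≡ 26743 (mod 31200).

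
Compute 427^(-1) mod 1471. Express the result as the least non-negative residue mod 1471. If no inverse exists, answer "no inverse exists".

Apply the Euclidean algorithm to 1471 and 427:
1471 = 3·427 + 190
427 = 2·190 + 47
190 = 4·47 + 2
47 = 23·2 + 1
2 = 2·1 + 0
gcd = 1, so the inverse exists. Back-substitute:
1 = 47 − 23·2
1 = −23·190 + 93·47
1 = 93·427 − 209·190
1 = −209·1471 + 720·427
So 427·720 ≡ 1 (mod 1471).

720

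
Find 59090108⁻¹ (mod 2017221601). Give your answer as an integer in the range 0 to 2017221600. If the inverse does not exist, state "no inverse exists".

251035003

Run Euclid on (2017221601, 59090108):
2017221601 = 34·59090108 + 8157929
59090108 = 7·8157929 + 1984605
8157929 = 4·1984605 + 219509
1984605 = 9·219509 + 9024
219509 = 24·9024 + 2933
9024 = 3·2933 + 225
2933 = 13·225 + 8
225 = 28·8 + 1
8 = 8·1 + 0
Since gcd(59090108, 2017221601) = 1, back-substitute to write 1 as a combination:
1 = 225 − 28·8
1 = −28·2933 + 365·225
1 = 365·9024 − 1123·2933
1 = −1123·219509 + 27317·9024
1 = 27317·1984605 − 246976·219509
1 = −246976·8157929 + 1015221·1984605
1 = 1015221·59090108 − 7353523·8157929
1 = −7353523·2017221601 + 251035003·59090108
So 59090108·251035003 ≡ 1 (mod 2017221601).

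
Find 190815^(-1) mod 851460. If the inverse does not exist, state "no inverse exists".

no inverse exists

Compute gcd(190815, 851460):
851460 = 4*190815 + 88200
190815 = 2*88200 + 14415
88200 = 6*14415 + 1710
14415 = 8*1710 + 735
1710 = 2*735 + 240
735 = 3*240 + 15
240 = 16*15 + 0
Since gcd = 15 > 1, 190815 is not a unit mod 851460.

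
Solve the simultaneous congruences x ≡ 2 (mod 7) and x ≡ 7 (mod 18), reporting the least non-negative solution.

79

Write x = 2 + 7·k. Then 7·k ≡ 7 − 2 ≡ 5 (mod 18).
Need 7⁻¹ mod 18. Extended Euclid on (18, 7):
18 = 2×7 + 4
7 = 1×4 + 3
4 = 1×3 + 1
3 = 3×1 + 0
Back-substitute:
1 = 4 − 3
1 = −7 + 2·4
1 = 2·18 − 5·7
7⁻¹ ≡ 13 (mod 18), so k ≡ 13·5 ≡ 11 (mod 18).
x = 2 + 7·11 = 79.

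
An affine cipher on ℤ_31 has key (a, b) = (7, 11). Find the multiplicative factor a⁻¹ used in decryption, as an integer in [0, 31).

Extended Euclidean algorithm:
31 = 4×7 + 3
7 = 2×3 + 1
3 = 3×1 + 0
gcd = 1, so the inverse exists. Back-substitute:
1 = 7 − 2·3
1 = −2·31 + 9·7
So 7·9 ≡ 1 (mod 31).

9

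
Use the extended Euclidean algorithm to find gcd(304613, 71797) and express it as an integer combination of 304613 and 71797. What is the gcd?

Apply Euclid's algorithm to 304613 and 71797:
304613 = 4*71797 + 17425
71797 = 4*17425 + 2097
17425 = 8*2097 + 649
2097 = 3*649 + 150
649 = 4*150 + 49
150 = 3*49 + 3
49 = 16*3 + 1
3 = 3*1 + 0
gcd(304613, 71797) = 1.
Express as a combination:
1 = 49 − 16·3
1 = −16·150 + 49·49
1 = 49·649 − 212·150
1 = −212·2097 + 685·649
1 = 685·17425 − 5692·2097
1 = −5692·71797 + 23453·17425
1 = 23453·304613 − 99504·71797
So 1 = (23453)·304613 + (-99504)·71797.

1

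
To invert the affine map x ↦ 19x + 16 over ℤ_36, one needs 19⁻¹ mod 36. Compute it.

19

Run Euclid on (36, 19):
36 = 1×19 + 17
19 = 1×17 + 2
17 = 8×2 + 1
2 = 2×1 + 0
Since gcd(19, 36) = 1, back-substitute to write 1 as a combination:
1 = 17 − 8·2
1 = −8·19 + 9·17
1 = 9·36 − 17·19
Hence 19⁻¹ ≡ -17 ≡ 19 (mod 36).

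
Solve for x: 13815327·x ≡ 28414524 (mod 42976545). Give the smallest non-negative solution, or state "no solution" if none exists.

First find gcd(13815327, 42976545):
42976545 = 3*13815327 + 1530564
13815327 = 9*1530564 + 40251
1530564 = 38*40251 + 1026
40251 = 39*1026 + 237
1026 = 4*237 + 78
237 = 3*78 + 3
78 = 26*3 + 0
gcd = 3 and 3 | 28414524, so solutions exist. Divide through by 3: 4605109x ≡ 9471508 (mod 14325515).
Now find 4605109⁻¹ mod 14325515:
14325515 = 3·4605109 + 510188
4605109 = 9·510188 + 13417
510188 = 38·13417 + 342
13417 = 39·342 + 79
342 = 4·79 + 26
79 = 3·26 + 1
26 = 26·1 + 0
Back-substitute:
1 = 79 − 3·26
1 = −3·342 + 13·79
1 = 13·13417 − 510·342
1 = −510·510188 + 19393·13417
1 = 19393·4605109 − 175047·510188
1 = −175047·14325515 + 544534·4605109
So 4605109⁻¹ ≡ 544534 (mod 14325515).
Then x ≡ 544534·9471508 ≡ 273882 (mod 14325515); the smallest non-negative solution is x = 273882.

273882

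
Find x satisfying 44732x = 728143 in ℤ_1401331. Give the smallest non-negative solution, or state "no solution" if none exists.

First find gcd(44732, 1401331):
1401331 = 31·44732 + 14639
44732 = 3·14639 + 815
14639 = 17·815 + 784
815 = 1·784 + 31
784 = 25·31 + 9
31 = 3·9 + 4
9 = 2·4 + 1
4 = 4·1 + 0
gcd = 1, so a unique solution mod 1401331 exists.
Back-substitute for the Bézout coefficients:
1 = 9 − 2·4
1 = −2·31 + 7·9
1 = 7·784 − 177·31
1 = −177·815 + 184·784
1 = 184·14639 − 3305·815
1 = −3305·44732 + 10099·14639
1 = 10099·1401331 − 316374·44732
So 44732·(-316374) ≡ 1 (mod 1401331), giving 44732⁻¹ ≡ 1084957.
x ≡ 44732⁻¹·728143 ≡ 1084957·728143 ≡ 690939 (mod 1401331).

690939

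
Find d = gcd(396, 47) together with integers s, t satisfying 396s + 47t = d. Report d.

Repeated division:
396 = 8·47 + 20
47 = 2·20 + 7
20 = 2·7 + 6
7 = 1·6 + 1
6 = 6·1 + 0
gcd(396, 47) = 1.
Express as a combination:
1 = 7 − 6
1 = −20 + 3·7
1 = 3·47 − 7·20
1 = −7·396 + 59·47
So 1 = (-7)·396 + (59)·47.

1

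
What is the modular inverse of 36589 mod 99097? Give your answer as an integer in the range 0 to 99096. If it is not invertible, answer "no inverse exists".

gcd(99097, 36589) by repeated division:
99097 = 2·36589 + 25919
36589 = 1·25919 + 10670
25919 = 2·10670 + 4579
10670 = 2·4579 + 1512
4579 = 3·1512 + 43
1512 = 35·43 + 7
43 = 6·7 + 1
7 = 7·1 + 0
The gcd is 1. Working backward:
1 = 43 − 6·7
1 = −6·1512 + 211·43
1 = 211·4579 − 639·1512
1 = −639·10670 + 1489·4579
1 = 1489·25919 − 3617·10670
1 = −3617·36589 + 5106·25919
1 = 5106·99097 − 13829·36589
So 36589·(-13829) ≡ 1 (mod 99097), and -13829 ≡ 85268 (mod 99097).

85268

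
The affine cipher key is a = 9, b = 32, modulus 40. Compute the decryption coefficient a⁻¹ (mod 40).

Run Euclid on (40, 9):
40 = 4×9 + 4
9 = 2×4 + 1
4 = 4×1 + 0
The gcd is 1. Working backward:
1 = 9 − 2·4
1 = −2·40 + 9·9
So 9·9 ≡ 1 (mod 40).

9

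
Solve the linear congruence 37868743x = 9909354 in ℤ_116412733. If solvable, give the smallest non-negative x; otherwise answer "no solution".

69022334

First find gcd(37868743, 116412733):
116412733 = 3·37868743 + 2806504
37868743 = 13·2806504 + 1384191
2806504 = 2·1384191 + 38122
1384191 = 36·38122 + 11799
38122 = 3·11799 + 2725
11799 = 4·2725 + 899
2725 = 3·899 + 28
899 = 32·28 + 3
28 = 9·3 + 1
3 = 3·1 + 0
gcd = 1, so a unique solution mod 116412733 exists.
Back-substitute for the Bézout coefficients:
1 = 28 − 9·3
1 = −9·899 + 289·28
1 = 289·2725 − 876·899
1 = −876·11799 + 3793·2725
1 = 3793·38122 − 12255·11799
1 = −12255·1384191 + 444973·38122
1 = 444973·2806504 − 902201·1384191
1 = −902201·37868743 + 12173586·2806504
1 = 12173586·116412733 − 37422959·37868743
So 37868743·(-37422959) ≡ 1 (mod 116412733), giving 37868743⁻¹ ≡ 78989774.
x ≡ 37868743⁻¹·9909354 ≡ 78989774·9909354 ≡ 69022334 (mod 116412733).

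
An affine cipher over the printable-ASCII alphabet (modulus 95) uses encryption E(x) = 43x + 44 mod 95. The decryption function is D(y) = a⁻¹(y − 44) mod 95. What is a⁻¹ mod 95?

Run Euclid on (95, 43):
95 = 2·43 + 9
43 = 4·9 + 7
9 = 1·7 + 2
7 = 3·2 + 1
2 = 2·1 + 0
The gcd is 1. Working backward:
1 = 7 − 3·2
1 = −3·9 + 4·7
1 = 4·43 − 19·9
1 = −19·95 + 42·43
So 43·42 ≡ 1 (mod 95).

42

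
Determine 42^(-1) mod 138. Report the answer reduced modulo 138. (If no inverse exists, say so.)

no inverse exists

Compute gcd(42, 138):
138 = 3·42 + 12
42 = 3·12 + 6
12 = 2·6 + 0
Since gcd = 6 > 1, 42 is not a unit mod 138.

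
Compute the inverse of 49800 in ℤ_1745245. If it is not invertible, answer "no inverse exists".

no inverse exists

Compute gcd(49800, 1745245):
1745245 = 35·49800 + 2245
49800 = 22·2245 + 410
2245 = 5·410 + 195
410 = 2·195 + 20
195 = 9·20 + 15
20 = 1·15 + 5
15 = 3·5 + 0
Since gcd = 5 > 1, 49800 is not a unit mod 1745245.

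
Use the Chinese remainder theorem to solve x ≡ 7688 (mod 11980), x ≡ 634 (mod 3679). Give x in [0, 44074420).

19594988

Write x = 7688 + 11980·k. Then 11980·k ≡ 634 − 7688 ≡ 304 (mod 3679).
Need 11980⁻¹ mod 3679. Extended Euclid on (3679, 943):
3679 = 3*943 + 850
943 = 1*850 + 93
850 = 9*93 + 13
93 = 7*13 + 2
13 = 6*2 + 1
2 = 2*1 + 0
Back-substitute:
1 = 13 − 6·2
1 = −6·93 + 43·13
1 = 43·850 − 393·93
1 = −393·943 + 436·850
1 = 436·3679 − 1701·943
11980⁻¹ ≡ 1978 (mod 3679), so k ≡ 1978·304 ≡ 1635 (mod 3679).
x = 7688 + 11980·1635 = 19594988.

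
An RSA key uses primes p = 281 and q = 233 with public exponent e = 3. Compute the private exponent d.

43307

φ(n) = (p−1)(q−1) = 280·232 = 64960.
Need d with 3·d ≡ 1 (mod 64960). Apply the extended Euclidean algorithm:
64960 = 21653·3 + 1
3 = 3·1 + 0
Back-substitute:
1 = 64960 − 21653·3
So 3·(-21653) ≡ 1 (mod 64960), hence d ≡ -21653 ≡ 43307 (mod 64960).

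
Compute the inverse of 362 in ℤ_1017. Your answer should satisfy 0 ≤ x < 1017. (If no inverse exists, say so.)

Extended Euclidean algorithm:
1017 = 2·362 + 293
362 = 1·293 + 69
293 = 4·69 + 17
69 = 4·17 + 1
17 = 17·1 + 0
gcd = 1, so the inverse exists. Back-substitute:
1 = 69 − 4·17
1 = −4·293 + 17·69
1 = 17·362 − 21·293
1 = −21·1017 + 59·362
So 362·59 ≡ 1 (mod 1017).

59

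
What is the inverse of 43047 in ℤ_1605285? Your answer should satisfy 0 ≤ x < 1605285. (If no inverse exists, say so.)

no inverse exists

Euclidean algorithm on 1605285, 43047:
1605285 = 37*43047 + 12546
43047 = 3*12546 + 5409
12546 = 2*5409 + 1728
5409 = 3*1728 + 225
1728 = 7*225 + 153
225 = 1*153 + 72
153 = 2*72 + 9
72 = 8*9 + 0
gcd(43047, 1605285) = 9 ≠ 1, so 43047 has no multiplicative inverse modulo 1605285.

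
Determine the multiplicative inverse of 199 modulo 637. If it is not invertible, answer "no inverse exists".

Extended Euclidean algorithm:
637 = 3·199 + 40
199 = 4·40 + 39
40 = 1·39 + 1
39 = 39·1 + 0
gcd = 1, so the inverse exists. Back-substitute:
1 = 40 − 39
1 = −199 + 5·40
1 = 5·637 − 16·199
So 199·(-16) ≡ 1 (mod 637), and -16 ≡ 621 (mod 637).

621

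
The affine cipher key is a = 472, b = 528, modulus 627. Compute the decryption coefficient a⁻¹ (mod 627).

Apply the Euclidean algorithm to 627 and 472:
627 = 1×472 + 155
472 = 3×155 + 7
155 = 22×7 + 1
7 = 7×1 + 0
The gcd is 1. Working backward:
1 = 155 − 22·7
1 = −22·472 + 67·155
1 = 67·627 − 89·472
So 472·(-89) ≡ 1 (mod 627), and -89 ≡ 538 (mod 627).

538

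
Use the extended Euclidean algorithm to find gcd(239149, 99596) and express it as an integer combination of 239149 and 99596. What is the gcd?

Euclidean algorithm:
239149 = 2*99596 + 39957
99596 = 2*39957 + 19682
39957 = 2*19682 + 593
19682 = 33*593 + 113
593 = 5*113 + 28
113 = 4*28 + 1
28 = 28*1 + 0
gcd(239149, 99596) = 1.
Working backward:
1 = 113 − 4·28
1 = −4·593 + 21·113
1 = 21·19682 − 697·593
1 = −697·39957 + 1415·19682
1 = 1415·99596 − 3527·39957
1 = −3527·239149 + 8469·99596
So 1 = (-3527)·239149 + (8469)·99596.

1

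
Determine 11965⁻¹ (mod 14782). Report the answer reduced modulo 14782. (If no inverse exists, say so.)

Apply the Euclidean algorithm to 14782 and 11965:
14782 = 1×11965 + 2817
11965 = 4×2817 + 697
2817 = 4×697 + 29
697 = 24×29 + 1
29 = 29×1 + 0
Since gcd(11965, 14782) = 1, back-substitute to write 1 as a combination:
1 = 697 − 24·29
1 = −24·2817 + 97·697
1 = 97·11965 − 412·2817
1 = −412·14782 + 509·11965
So 11965·509 ≡ 1 (mod 14782).

509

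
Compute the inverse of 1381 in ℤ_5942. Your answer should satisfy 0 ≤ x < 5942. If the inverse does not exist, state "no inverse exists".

Apply the Euclidean algorithm to 5942 and 1381:
5942 = 4*1381 + 418
1381 = 3*418 + 127
418 = 3*127 + 37
127 = 3*37 + 16
37 = 2*16 + 5
16 = 3*5 + 1
5 = 5*1 + 0
Since gcd(1381, 5942) = 1, back-substitute to write 1 as a combination:
1 = 16 − 3·5
1 = −3·37 + 7·16
1 = 7·127 − 24·37
1 = −24·418 + 79·127
1 = 79·1381 − 261·418
1 = −261·5942 + 1123·1381
So 1381·1123 ≡ 1 (mod 5942).

1123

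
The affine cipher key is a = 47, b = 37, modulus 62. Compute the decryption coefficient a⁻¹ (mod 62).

Extended Euclidean algorithm:
62 = 1·47 + 15
47 = 3·15 + 2
15 = 7·2 + 1
2 = 2·1 + 0
gcd = 1, so the inverse exists. Back-substitute:
1 = 15 − 7·2
1 = −7·47 + 22·15
1 = 22·62 − 29·47
Thus 47·(-29) ≡ 1 (mod 62); reducing, -29 mod 62 = 33.

33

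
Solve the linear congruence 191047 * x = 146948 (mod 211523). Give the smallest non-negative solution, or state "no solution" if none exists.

206392

First find gcd(191047, 211523):
211523 = 1*191047 + 20476
191047 = 9*20476 + 6763
20476 = 3*6763 + 187
6763 = 36*187 + 31
187 = 6*31 + 1
31 = 31*1 + 0
gcd = 1, so a unique solution mod 211523 exists.
Back-substitute for the Bézout coefficients:
1 = 187 − 6·31
1 = −6·6763 + 217·187
1 = 217·20476 − 657·6763
1 = −657·191047 + 6130·20476
1 = 6130·211523 − 6787·191047
So 191047·(-6787) ≡ 1 (mod 211523), giving 191047⁻¹ ≡ 204736.
x ≡ 191047⁻¹·146948 ≡ 204736·146948 ≡ 206392 (mod 211523).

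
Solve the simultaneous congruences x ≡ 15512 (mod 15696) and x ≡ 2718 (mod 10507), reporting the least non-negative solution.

Write x = 15512 + 15696·k. Then 15696·k ≡ 2718 − 15512 ≡ 8220 (mod 10507).
Need 15696⁻¹ mod 10507. Extended Euclid on (10507, 5189):
10507 = 2·5189 + 129
5189 = 40·129 + 29
129 = 4·29 + 13
29 = 2·13 + 3
13 = 4·3 + 1
3 = 3·1 + 0
Back-substitute:
1 = 13 − 4·3
1 = −4·29 + 9·13
1 = 9·129 − 40·29
1 = −40·5189 + 1609·129
1 = 1609·10507 − 3258·5189
15696⁻¹ ≡ 7249 (mod 10507), so k ≡ 7249·8220 ≡ 1583 (mod 10507).
x = 15512 + 15696·1583 = 24862280.

24862280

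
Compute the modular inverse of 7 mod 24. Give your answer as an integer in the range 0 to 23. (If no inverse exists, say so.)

Run Euclid on (24, 7):
24 = 3·7 + 3
7 = 2·3 + 1
3 = 3·1 + 0
The gcd is 1. Working backward:
1 = 7 − 2·3
1 = −2·24 + 7·7
So 7·7 ≡ 1 (mod 24).

7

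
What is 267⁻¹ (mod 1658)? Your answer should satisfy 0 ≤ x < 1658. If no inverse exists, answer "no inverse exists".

gcd(1658, 267) by repeated division:
1658 = 6·267 + 56
267 = 4·56 + 43
56 = 1·43 + 13
43 = 3·13 + 4
13 = 3·4 + 1
4 = 4·1 + 0
The gcd is 1. Working backward:
1 = 13 − 3·4
1 = −3·43 + 10·13
1 = 10·56 − 13·43
1 = −13·267 + 62·56
1 = 62·1658 − 385·267
Hence 267⁻¹ ≡ -385 ≡ 1273 (mod 1658).

1273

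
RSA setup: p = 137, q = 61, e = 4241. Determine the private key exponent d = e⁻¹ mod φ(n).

φ(n) = (p−1)(q−1) = 136·60 = 8160.
Need d with 4241·d ≡ 1 (mod 8160). Apply the extended Euclidean algorithm:
8160 = 1*4241 + 3919
4241 = 1*3919 + 322
3919 = 12*322 + 55
322 = 5*55 + 47
55 = 1*47 + 8
47 = 5*8 + 7
8 = 1*7 + 1
7 = 7*1 + 0
Back-substitute:
1 = 8 − 7
1 = −47 + 6·8
1 = 6·55 − 7·47
1 = −7·322 + 41·55
1 = 41·3919 − 499·322
1 = −499·4241 + 540·3919
1 = 540·8160 − 1039·4241
So 4241·(-1039) ≡ 1 (mod 8160), hence d ≡ -1039 ≡ 7121 (mod 8160).

7121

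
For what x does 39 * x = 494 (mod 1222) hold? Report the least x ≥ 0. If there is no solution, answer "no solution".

44

First find gcd(39, 1222):
1222 = 31×39 + 13
39 = 3×13 + 0
gcd = 13 and 13 | 494, so solutions exist. Divide through by 13: 3x ≡ 38 (mod 94).
Now find 3⁻¹ mod 94:
94 = 31×3 + 1
3 = 3×1 + 0
Back-substitute:
1 = 94 − 31·3
So 3·(-31) ≡ 1 (mod 94), i.e. 3⁻¹ ≡ 63.
Then x ≡ 63·38 ≡ 44 (mod 94); the smallest non-negative solution is x = 44.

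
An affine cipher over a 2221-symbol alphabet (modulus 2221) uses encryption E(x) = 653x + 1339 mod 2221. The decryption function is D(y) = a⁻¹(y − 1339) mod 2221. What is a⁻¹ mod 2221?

551

Run Euclid on (2221, 653):
2221 = 3×653 + 262
653 = 2×262 + 129
262 = 2×129 + 4
129 = 32×4 + 1
4 = 4×1 + 0
The gcd is 1. Working backward:
1 = 129 − 32·4
1 = −32·262 + 65·129
1 = 65·653 − 162·262
1 = −162·2221 + 551·653
So 653·551 ≡ 1 (mod 2221).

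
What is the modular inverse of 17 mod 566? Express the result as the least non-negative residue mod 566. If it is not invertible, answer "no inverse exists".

gcd(566, 17) by repeated division:
566 = 33·17 + 5
17 = 3·5 + 2
5 = 2·2 + 1
2 = 2·1 + 0
The gcd is 1. Working backward:
1 = 5 − 2·2
1 = −2·17 + 7·5
1 = 7·566 − 233·17
So 17·(-233) ≡ 1 (mod 566), and -233 ≡ 333 (mod 566).

333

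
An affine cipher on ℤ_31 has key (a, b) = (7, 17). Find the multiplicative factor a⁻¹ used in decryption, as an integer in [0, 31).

Run Euclid on (31, 7):
31 = 4*7 + 3
7 = 2*3 + 1
3 = 3*1 + 0
gcd = 1, so the inverse exists. Back-substitute:
1 = 7 − 2·3
1 = −2·31 + 9·7
So 7·9 ≡ 1 (mod 31).

9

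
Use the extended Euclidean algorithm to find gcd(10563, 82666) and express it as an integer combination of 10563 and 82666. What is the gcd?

1

Euclidean algorithm:
82666 = 7×10563 + 8725
10563 = 1×8725 + 1838
8725 = 4×1838 + 1373
1838 = 1×1373 + 465
1373 = 2×465 + 443
465 = 1×443 + 22
443 = 20×22 + 3
22 = 7×3 + 1
3 = 3×1 + 0
gcd(10563, 82666) = 1.
Back-substituting:
1 = 22 − 7·3
1 = −7·443 + 141·22
1 = 141·465 − 148·443
1 = −148·1373 + 437·465
1 = 437·1838 − 585·1373
1 = −585·8725 + 2777·1838
1 = 2777·10563 − 3362·8725
1 = −3362·82666 + 26311·10563
So 1 = (-3362)·82666 + (26311)·10563.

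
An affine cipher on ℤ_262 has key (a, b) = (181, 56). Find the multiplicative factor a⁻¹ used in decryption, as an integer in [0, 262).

207

gcd(262, 181) by repeated division:
262 = 1*181 + 81
181 = 2*81 + 19
81 = 4*19 + 5
19 = 3*5 + 4
5 = 1*4 + 1
4 = 4*1 + 0
Since gcd(181, 262) = 1, back-substitute to write 1 as a combination:
1 = 5 − 4
1 = −19 + 4·5
1 = 4·81 − 17·19
1 = −17·181 + 38·81
1 = 38·262 − 55·181
Hence 181⁻¹ ≡ -55 ≡ 207 (mod 262).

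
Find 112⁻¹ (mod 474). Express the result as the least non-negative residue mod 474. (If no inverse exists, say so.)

no inverse exists

Compute gcd(112, 474):
474 = 4·112 + 26
112 = 4·26 + 8
26 = 3·8 + 2
8 = 4·2 + 0
Since gcd = 2 > 1, 112 is not a unit mod 474.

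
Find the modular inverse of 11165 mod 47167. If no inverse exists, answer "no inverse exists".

42106

Extended Euclidean algorithm:
47167 = 4*11165 + 2507
11165 = 4*2507 + 1137
2507 = 2*1137 + 233
1137 = 4*233 + 205
233 = 1*205 + 28
205 = 7*28 + 9
28 = 3*9 + 1
9 = 9*1 + 0
The gcd is 1. Working backward:
1 = 28 − 3·9
1 = −3·205 + 22·28
1 = 22·233 − 25·205
1 = −25·1137 + 122·233
1 = 122·2507 − 269·1137
1 = −269·11165 + 1198·2507
1 = 1198·47167 − 5061·11165
Hence 11165⁻¹ ≡ -5061 ≡ 42106 (mod 47167).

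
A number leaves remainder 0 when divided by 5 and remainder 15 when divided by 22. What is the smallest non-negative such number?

Write x = 0 + 5·k. Then 5·k ≡ 15 − 0 ≡ 15 (mod 22).
Need 5⁻¹ mod 22. Extended Euclid on (22, 5):
22 = 4×5 + 2
5 = 2×2 + 1
2 = 2×1 + 0
Back-substitute:
1 = 5 − 2·2
1 = −2·22 + 9·5
5⁻¹ ≡ 9 (mod 22), so k ≡ 9·15 ≡ 3 (mod 22).
x = 0 + 5·3 = 15.

15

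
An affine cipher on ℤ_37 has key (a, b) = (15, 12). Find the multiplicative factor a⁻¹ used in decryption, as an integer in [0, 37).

5

Apply the Euclidean algorithm to 37 and 15:
37 = 2×15 + 7
15 = 2×7 + 1
7 = 7×1 + 0
gcd = 1, so the inverse exists. Back-substitute:
1 = 15 − 2·7
1 = −2·37 + 5·15
So 15·5 ≡ 1 (mod 37).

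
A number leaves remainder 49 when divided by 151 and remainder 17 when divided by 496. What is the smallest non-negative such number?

38705

Write x = 49 + 151·k. Then 151·k ≡ 17 − 49 ≡ 464 (mod 496).
Need 151⁻¹ mod 496. Extended Euclid on (496, 151):
496 = 3*151 + 43
151 = 3*43 + 22
43 = 1*22 + 21
22 = 1*21 + 1
21 = 21*1 + 0
Back-substitute:
1 = 22 − 21
1 = −43 + 2·22
1 = 2·151 − 7·43
1 = −7·496 + 23·151
151⁻¹ ≡ 23 (mod 496), so k ≡ 23·464 ≡ 256 (mod 496).
x = 49 + 151·256 = 38705.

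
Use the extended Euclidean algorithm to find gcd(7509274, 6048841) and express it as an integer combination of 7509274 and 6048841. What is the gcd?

1

Euclidean algorithm:
7509274 = 1×6048841 + 1460433
6048841 = 4×1460433 + 207109
1460433 = 7×207109 + 10670
207109 = 19×10670 + 4379
10670 = 2×4379 + 1912
4379 = 2×1912 + 555
1912 = 3×555 + 247
555 = 2×247 + 61
247 = 4×61 + 3
61 = 20×3 + 1
3 = 3×1 + 0
gcd(7509274, 6048841) = 1.
Express as a combination:
1 = 61 − 20·3
1 = −20·247 + 81·61
1 = 81·555 − 182·247
1 = −182·1912 + 627·555
1 = 627·4379 − 1436·1912
1 = −1436·10670 + 3499·4379
1 = 3499·207109 − 67917·10670
1 = −67917·1460433 + 478918·207109
1 = 478918·6048841 − 1983589·1460433
1 = −1983589·7509274 + 2462507·6048841
So 1 = (-1983589)·7509274 + (2462507)·6048841.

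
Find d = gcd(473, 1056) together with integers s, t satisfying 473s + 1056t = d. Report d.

Repeated division:
1056 = 2*473 + 110
473 = 4*110 + 33
110 = 3*33 + 11
33 = 3*11 + 0
gcd(473, 1056) = 11.
Express as a combination:
11 = 110 − 3·33
11 = −3·473 + 13·110
11 = 13·1056 − 29·473
So 11 = (13)·1056 + (-29)·473.

11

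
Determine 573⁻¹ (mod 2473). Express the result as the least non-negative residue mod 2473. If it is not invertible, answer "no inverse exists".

Extended Euclidean algorithm:
2473 = 4*573 + 181
573 = 3*181 + 30
181 = 6*30 + 1
30 = 30*1 + 0
The gcd is 1. Working backward:
1 = 181 − 6·30
1 = −6·573 + 19·181
1 = 19·2473 − 82·573
Thus 573·(-82) ≡ 1 (mod 2473); reducing, -82 mod 2473 = 2391.

2391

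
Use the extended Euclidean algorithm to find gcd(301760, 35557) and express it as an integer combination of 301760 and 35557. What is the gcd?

1

Repeated division:
301760 = 8*35557 + 17304
35557 = 2*17304 + 949
17304 = 18*949 + 222
949 = 4*222 + 61
222 = 3*61 + 39
61 = 1*39 + 22
39 = 1*22 + 17
22 = 1*17 + 5
17 = 3*5 + 2
5 = 2*2 + 1
2 = 2*1 + 0
gcd(301760, 35557) = 1.
Back-substituting:
1 = 5 − 2·2
1 = −2·17 + 7·5
1 = 7·22 − 9·17
1 = −9·39 + 16·22
1 = 16·61 − 25·39
1 = −25·222 + 91·61
1 = 91·949 − 389·222
1 = −389·17304 + 7093·949
1 = 7093·35557 − 14575·17304
1 = −14575·301760 + 123693·35557
So 1 = (-14575)·301760 + (123693)·35557.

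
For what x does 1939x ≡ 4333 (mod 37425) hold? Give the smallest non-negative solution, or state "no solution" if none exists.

5947

First find gcd(1939, 37425):
37425 = 19×1939 + 584
1939 = 3×584 + 187
584 = 3×187 + 23
187 = 8×23 + 3
23 = 7×3 + 2
3 = 1×2 + 1
2 = 2×1 + 0
gcd = 1, so a unique solution mod 37425 exists.
Back-substitute for the Bézout coefficients:
1 = 3 − 2
1 = −23 + 8·3
1 = 8·187 − 65·23
1 = −65·584 + 203·187
1 = 203·1939 − 674·584
1 = −674·37425 + 13009·1939
So 1939·(13009) ≡ 1 (mod 37425), giving 1939⁻¹ ≡ 13009.
x ≡ 1939⁻¹·4333 ≡ 13009·4333 ≡ 5947 (mod 37425).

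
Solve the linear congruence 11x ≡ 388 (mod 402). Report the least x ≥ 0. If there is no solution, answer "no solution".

First find gcd(11, 402):
402 = 36×11 + 6
11 = 1×6 + 5
6 = 1×5 + 1
5 = 5×1 + 0
gcd = 1, so a unique solution mod 402 exists.
Back-substitute for the Bézout coefficients:
1 = 6 − 5
1 = −11 + 2·6
1 = 2·402 − 73·11
So 11·(-73) ≡ 1 (mod 402), giving 11⁻¹ ≡ 329.
x ≡ 11⁻¹·388 ≡ 329·388 ≡ 218 (mod 402).

218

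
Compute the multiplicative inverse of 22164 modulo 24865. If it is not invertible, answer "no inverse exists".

8184

Run Euclid on (24865, 22164):
24865 = 1·22164 + 2701
22164 = 8·2701 + 556
2701 = 4·556 + 477
556 = 1·477 + 79
477 = 6·79 + 3
79 = 26·3 + 1
3 = 3·1 + 0
Since gcd(22164, 24865) = 1, back-substitute to write 1 as a combination:
1 = 79 − 26·3
1 = −26·477 + 157·79
1 = 157·556 − 183·477
1 = −183·2701 + 889·556
1 = 889·22164 − 7295·2701
1 = −7295·24865 + 8184·22164
So 22164·8184 ≡ 1 (mod 24865).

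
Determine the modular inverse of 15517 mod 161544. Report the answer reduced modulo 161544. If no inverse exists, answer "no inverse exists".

39613

Extended Euclidean algorithm:
161544 = 10*15517 + 6374
15517 = 2*6374 + 2769
6374 = 2*2769 + 836
2769 = 3*836 + 261
836 = 3*261 + 53
261 = 4*53 + 49
53 = 1*49 + 4
49 = 12*4 + 1
4 = 4*1 + 0
Since gcd(15517, 161544) = 1, back-substitute to write 1 as a combination:
1 = 49 − 12·4
1 = −12·53 + 13·49
1 = 13·261 − 64·53
1 = −64·836 + 205·261
1 = 205·2769 − 679·836
1 = −679·6374 + 1563·2769
1 = 1563·15517 − 3805·6374
1 = −3805·161544 + 39613·15517
So 15517·39613 ≡ 1 (mod 161544).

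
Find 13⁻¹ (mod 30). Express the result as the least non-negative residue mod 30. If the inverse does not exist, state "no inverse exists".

Extended Euclidean algorithm:
30 = 2*13 + 4
13 = 3*4 + 1
4 = 4*1 + 0
Since gcd(13, 30) = 1, back-substitute to write 1 as a combination:
1 = 13 − 3·4
1 = −3·30 + 7·13
So 13·7 ≡ 1 (mod 30).

7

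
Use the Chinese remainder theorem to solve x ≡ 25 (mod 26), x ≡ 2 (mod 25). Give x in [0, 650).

Write x = 25 + 26·k. Then 26·k ≡ 2 − 25 ≡ 2 (mod 25).
Need 26⁻¹ mod 25. Extended Euclid on (25, 1):
25 = 25*1 + 0
26⁻¹ ≡ 1 (mod 25), so k ≡ 1·2 ≡ 2 (mod 25).
x = 25 + 26·2 = 77.

77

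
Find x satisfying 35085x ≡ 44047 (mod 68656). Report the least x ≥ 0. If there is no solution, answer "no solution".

11259

First find gcd(35085, 68656):
68656 = 1*35085 + 33571
35085 = 1*33571 + 1514
33571 = 22*1514 + 263
1514 = 5*263 + 199
263 = 1*199 + 64
199 = 3*64 + 7
64 = 9*7 + 1
7 = 7*1 + 0
gcd = 1, so a unique solution mod 68656 exists.
Back-substitute for the Bézout coefficients:
1 = 64 − 9·7
1 = −9·199 + 28·64
1 = 28·263 − 37·199
1 = −37·1514 + 213·263
1 = 213·33571 − 4723·1514
1 = −4723·35085 + 4936·33571
1 = 4936·68656 − 9659·35085
So 35085·(-9659) ≡ 1 (mod 68656), giving 35085⁻¹ ≡ 58997.
x ≡ 35085⁻¹·44047 ≡ 58997·44047 ≡ 11259 (mod 68656).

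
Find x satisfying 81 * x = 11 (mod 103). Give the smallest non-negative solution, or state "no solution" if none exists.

First find gcd(81, 103):
103 = 1·81 + 22
81 = 3·22 + 15
22 = 1·15 + 7
15 = 2·7 + 1
7 = 7·1 + 0
gcd = 1, so a unique solution mod 103 exists.
Back-substitute for the Bézout coefficients:
1 = 15 − 2·7
1 = −2·22 + 3·15
1 = 3·81 − 11·22
1 = −11·103 + 14·81
So 81·(14) ≡ 1 (mod 103), giving 81⁻¹ ≡ 14.
x ≡ 81⁻¹·11 ≡ 14·11 ≡ 51 (mod 103).

51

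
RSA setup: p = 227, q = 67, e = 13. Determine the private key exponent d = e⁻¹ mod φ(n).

5737

φ(n) = (p−1)(q−1) = 226·66 = 14916.
Need d with 13·d ≡ 1 (mod 14916). Apply the extended Euclidean algorithm:
14916 = 1147·13 + 5
13 = 2·5 + 3
5 = 1·3 + 2
3 = 1·2 + 1
2 = 2·1 + 0
Back-substitute:
1 = 3 − 2
1 = −5 + 2·3
1 = 2·13 − 5·5
1 = −5·14916 + 5737·13
So 13·5737 ≡ 1 (mod 14916), hence d = 5737.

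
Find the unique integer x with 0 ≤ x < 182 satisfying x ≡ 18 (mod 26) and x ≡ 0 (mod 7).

Write x = 18 + 26·k. Then 26·k ≡ 0 − 18 ≡ 3 (mod 7).
Need 26⁻¹ mod 7. Extended Euclid on (7, 5):
7 = 1·5 + 2
5 = 2·2 + 1
2 = 2·1 + 0
Back-substitute:
1 = 5 − 2·2
1 = −2·7 + 3·5
26⁻¹ ≡ 3 (mod 7), so k ≡ 3·3 ≡ 2 (mod 7).
x = 18 + 26·2 = 70.

70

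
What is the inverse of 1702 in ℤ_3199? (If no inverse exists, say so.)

Apply the Euclidean algorithm to 3199 and 1702:
3199 = 1×1702 + 1497
1702 = 1×1497 + 205
1497 = 7×205 + 62
205 = 3×62 + 19
62 = 3×19 + 5
19 = 3×5 + 4
5 = 1×4 + 1
4 = 4×1 + 0
gcd = 1, so the inverse exists. Back-substitute:
1 = 5 − 4
1 = −19 + 4·5
1 = 4·62 − 13·19
1 = −13·205 + 43·62
1 = 43·1497 − 314·205
1 = −314·1702 + 357·1497
1 = 357·3199 − 671·1702
So 1702·(-671) ≡ 1 (mod 3199), and -671 ≡ 2528 (mod 3199).

2528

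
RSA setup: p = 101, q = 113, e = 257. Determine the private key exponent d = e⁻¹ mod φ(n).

8193

φ(n) = (p−1)(q−1) = 100·112 = 11200.
Need d with 257·d ≡ 1 (mod 11200). Apply the extended Euclidean algorithm:
11200 = 43×257 + 149
257 = 1×149 + 108
149 = 1×108 + 41
108 = 2×41 + 26
41 = 1×26 + 15
26 = 1×15 + 11
15 = 1×11 + 4
11 = 2×4 + 3
4 = 1×3 + 1
3 = 3×1 + 0
Back-substitute:
1 = 4 − 3
1 = −11 + 3·4
1 = 3·15 − 4·11
1 = −4·26 + 7·15
1 = 7·41 − 11·26
1 = −11·108 + 29·41
1 = 29·149 − 40·108
1 = −40·257 + 69·149
1 = 69·11200 − 3007·257
So 257·(-3007) ≡ 1 (mod 11200), hence d ≡ -3007 ≡ 8193 (mod 11200).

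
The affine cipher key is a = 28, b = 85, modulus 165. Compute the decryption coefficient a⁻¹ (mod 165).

112

Run Euclid on (165, 28):
165 = 5×28 + 25
28 = 1×25 + 3
25 = 8×3 + 1
3 = 3×1 + 0
Since gcd(28, 165) = 1, back-substitute to write 1 as a combination:
1 = 25 − 8·3
1 = −8·28 + 9·25
1 = 9·165 − 53·28
Thus 28·(-53) ≡ 1 (mod 165); reducing, -53 mod 165 = 112.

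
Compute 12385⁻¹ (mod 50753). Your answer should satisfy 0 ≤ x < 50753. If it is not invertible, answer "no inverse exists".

43389

Run Euclid on (50753, 12385):
50753 = 4×12385 + 1213
12385 = 10×1213 + 255
1213 = 4×255 + 193
255 = 1×193 + 62
193 = 3×62 + 7
62 = 8×7 + 6
7 = 1×6 + 1
6 = 6×1 + 0
Since gcd(12385, 50753) = 1, back-substitute to write 1 as a combination:
1 = 7 − 6
1 = −62 + 9·7
1 = 9·193 − 28·62
1 = −28·255 + 37·193
1 = 37·1213 − 176·255
1 = −176·12385 + 1797·1213
1 = 1797·50753 − 7364·12385
Hence 12385⁻¹ ≡ -7364 ≡ 43389 (mod 50753).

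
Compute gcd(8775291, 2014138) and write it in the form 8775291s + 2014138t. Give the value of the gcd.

Apply Euclid's algorithm to 8775291 and 2014138:
8775291 = 4*2014138 + 718739
2014138 = 2*718739 + 576660
718739 = 1*576660 + 142079
576660 = 4*142079 + 8344
142079 = 17*8344 + 231
8344 = 36*231 + 28
231 = 8*28 + 7
28 = 4*7 + 0
gcd(8775291, 2014138) = 7.
Working backward:
7 = 231 − 8·28
7 = −8·8344 + 289·231
7 = 289·142079 − 4921·8344
7 = −4921·576660 + 19973·142079
7 = 19973·718739 − 24894·576660
7 = −24894·2014138 + 69761·718739
7 = 69761·8775291 − 303938·2014138
So 7 = (69761)·8775291 + (-303938)·2014138.

7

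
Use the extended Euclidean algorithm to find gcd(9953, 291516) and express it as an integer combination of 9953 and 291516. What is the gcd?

Apply Euclid's algorithm to 291516 and 9953:
291516 = 29*9953 + 2879
9953 = 3*2879 + 1316
2879 = 2*1316 + 247
1316 = 5*247 + 81
247 = 3*81 + 4
81 = 20*4 + 1
4 = 4*1 + 0
gcd(9953, 291516) = 1.
Back-substituting:
1 = 81 − 20·4
1 = −20·247 + 61·81
1 = 61·1316 − 325·247
1 = −325·2879 + 711·1316
1 = 711·9953 − 2458·2879
1 = −2458·291516 + 71993·9953
So 1 = (-2458)·291516 + (71993)·9953.

1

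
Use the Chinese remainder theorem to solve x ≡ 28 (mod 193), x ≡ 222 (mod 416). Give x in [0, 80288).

18942

Write x = 28 + 193·k. Then 193·k ≡ 222 − 28 ≡ 194 (mod 416).
Need 193⁻¹ mod 416. Extended Euclid on (416, 193):
416 = 2·193 + 30
193 = 6·30 + 13
30 = 2·13 + 4
13 = 3·4 + 1
4 = 4·1 + 0
Back-substitute:
1 = 13 − 3·4
1 = −3·30 + 7·13
1 = 7·193 − 45·30
1 = −45·416 + 97·193
193⁻¹ ≡ 97 (mod 416), so k ≡ 97·194 ≡ 98 (mod 416).
x = 28 + 193·98 = 18942.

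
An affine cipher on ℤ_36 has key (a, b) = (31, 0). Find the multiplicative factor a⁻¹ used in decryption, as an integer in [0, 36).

Apply the Euclidean algorithm to 36 and 31:
36 = 1*31 + 5
31 = 6*5 + 1
5 = 5*1 + 0
gcd = 1, so the inverse exists. Back-substitute:
1 = 31 − 6·5
1 = −6·36 + 7·31
So 31·7 ≡ 1 (mod 36).

7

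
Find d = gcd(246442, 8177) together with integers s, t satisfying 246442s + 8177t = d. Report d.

1

Apply Euclid's algorithm to 246442 and 8177:
246442 = 30·8177 + 1132
8177 = 7·1132 + 253
1132 = 4·253 + 120
253 = 2·120 + 13
120 = 9·13 + 3
13 = 4·3 + 1
3 = 3·1 + 0
gcd(246442, 8177) = 1.
Working backward:
1 = 13 − 4·3
1 = −4·120 + 37·13
1 = 37·253 − 78·120
1 = −78·1132 + 349·253
1 = 349·8177 − 2521·1132
1 = −2521·246442 + 75979·8177
So 1 = (-2521)·246442 + (75979)·8177.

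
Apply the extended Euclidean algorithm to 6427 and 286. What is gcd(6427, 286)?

Euclidean algorithm:
6427 = 22*286 + 135
286 = 2*135 + 16
135 = 8*16 + 7
16 = 2*7 + 2
7 = 3*2 + 1
2 = 2*1 + 0
gcd(6427, 286) = 1.
Express as a combination:
1 = 7 − 3·2
1 = −3·16 + 7·7
1 = 7·135 − 59·16
1 = −59·286 + 125·135
1 = 125·6427 − 2809·286
So 1 = (125)·6427 + (-2809)·286.

1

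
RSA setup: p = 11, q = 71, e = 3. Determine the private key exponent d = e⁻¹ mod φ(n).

467

φ(n) = (p−1)(q−1) = 10·70 = 700.
Need d with 3·d ≡ 1 (mod 700). Apply the extended Euclidean algorithm:
700 = 233·3 + 1
3 = 3·1 + 0
Back-substitute:
1 = 700 − 233·3
So 3·(-233) ≡ 1 (mod 700), hence d ≡ -233 ≡ 467 (mod 700).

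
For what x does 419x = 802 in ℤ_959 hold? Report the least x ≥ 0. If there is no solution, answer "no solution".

First find gcd(419, 959):
959 = 2·419 + 121
419 = 3·121 + 56
121 = 2·56 + 9
56 = 6·9 + 2
9 = 4·2 + 1
2 = 2·1 + 0
gcd = 1, so a unique solution mod 959 exists.
Back-substitute for the Bézout coefficients:
1 = 9 − 4·2
1 = −4·56 + 25·9
1 = 25·121 − 54·56
1 = −54·419 + 187·121
1 = 187·959 − 428·419
So 419·(-428) ≡ 1 (mod 959), giving 419⁻¹ ≡ 531.
x ≡ 419⁻¹·802 ≡ 531·802 ≡ 66 (mod 959).

66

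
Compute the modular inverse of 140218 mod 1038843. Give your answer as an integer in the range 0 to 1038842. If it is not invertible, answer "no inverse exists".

no inverse exists

Compute gcd(140218, 1038843):
1038843 = 7*140218 + 57317
140218 = 2*57317 + 25584
57317 = 2*25584 + 6149
25584 = 4*6149 + 988
6149 = 6*988 + 221
988 = 4*221 + 104
221 = 2*104 + 13
104 = 8*13 + 0
gcd(140218, 1038843) = 13 ≠ 1, so 140218 has no multiplicative inverse modulo 1038843.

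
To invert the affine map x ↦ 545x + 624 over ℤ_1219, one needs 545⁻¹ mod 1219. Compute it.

gcd(1219, 545) by repeated division:
1219 = 2·545 + 129
545 = 4·129 + 29
129 = 4·29 + 13
29 = 2·13 + 3
13 = 4·3 + 1
3 = 3·1 + 0
gcd = 1, so the inverse exists. Back-substitute:
1 = 13 − 4·3
1 = −4·29 + 9·13
1 = 9·129 − 40·29
1 = −40·545 + 169·129
1 = 169·1219 − 378·545
Thus 545·(-378) ≡ 1 (mod 1219); reducing, -378 mod 1219 = 841.

841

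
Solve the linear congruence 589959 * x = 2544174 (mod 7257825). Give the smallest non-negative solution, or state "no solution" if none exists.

13586

First find gcd(589959, 7257825):
7257825 = 12·589959 + 178317
589959 = 3·178317 + 55008
178317 = 3·55008 + 13293
55008 = 4·13293 + 1836
13293 = 7·1836 + 441
1836 = 4·441 + 72
441 = 6·72 + 9
72 = 8·9 + 0
gcd = 9 and 9 | 2544174, so solutions exist. Divide through by 9: 65551x ≡ 282686 (mod 806425).
Now find 65551⁻¹ mod 806425:
806425 = 12·65551 + 19813
65551 = 3·19813 + 6112
19813 = 3·6112 + 1477
6112 = 4·1477 + 204
1477 = 7·204 + 49
204 = 4·49 + 8
49 = 6·8 + 1
8 = 8·1 + 0
Back-substitute:
1 = 49 − 6·8
1 = −6·204 + 25·49
1 = 25·1477 − 181·204
1 = −181·6112 + 749·1477
1 = 749·19813 − 2428·6112
1 = −2428·65551 + 8033·19813
1 = 8033·806425 − 98824·65551
So 65551·(-98824) ≡ 1 (mod 806425), i.e. 65551⁻¹ ≡ 707601.
Then x ≡ 707601·282686 ≡ 13586 (mod 806425); the smallest non-negative solution is x = 13586.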